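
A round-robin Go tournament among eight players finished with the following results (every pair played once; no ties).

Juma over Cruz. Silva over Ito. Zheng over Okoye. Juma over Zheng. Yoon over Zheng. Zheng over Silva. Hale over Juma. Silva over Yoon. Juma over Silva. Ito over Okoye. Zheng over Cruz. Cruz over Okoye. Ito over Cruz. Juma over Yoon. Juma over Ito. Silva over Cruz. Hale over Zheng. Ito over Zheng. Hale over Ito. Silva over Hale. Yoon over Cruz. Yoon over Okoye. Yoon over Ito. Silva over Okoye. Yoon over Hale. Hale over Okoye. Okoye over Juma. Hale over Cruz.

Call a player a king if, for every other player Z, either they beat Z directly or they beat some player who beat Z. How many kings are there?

5

Cruz cannot reach Hale, Ito, Silva, Zheng, Yoon in two steps.
Hale reaches everyone (king).
Ito cannot reach Hale, Yoon in two steps.
Juma reaches everyone (king).
Silva reaches everyone (king).
Zheng reaches everyone (king).
Yoon reaches everyone (king).
Okoye cannot reach Hale in two steps.
Kings: Hale, Juma, Silva, Zheng, Yoon — 5.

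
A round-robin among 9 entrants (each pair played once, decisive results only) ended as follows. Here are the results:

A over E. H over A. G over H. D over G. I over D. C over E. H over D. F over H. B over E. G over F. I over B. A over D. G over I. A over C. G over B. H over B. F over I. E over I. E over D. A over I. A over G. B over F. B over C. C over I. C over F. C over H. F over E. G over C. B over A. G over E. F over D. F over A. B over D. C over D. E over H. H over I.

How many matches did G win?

G's results: beat B, C, E, F, H, I; lost to A, D.
That is 6 wins.

6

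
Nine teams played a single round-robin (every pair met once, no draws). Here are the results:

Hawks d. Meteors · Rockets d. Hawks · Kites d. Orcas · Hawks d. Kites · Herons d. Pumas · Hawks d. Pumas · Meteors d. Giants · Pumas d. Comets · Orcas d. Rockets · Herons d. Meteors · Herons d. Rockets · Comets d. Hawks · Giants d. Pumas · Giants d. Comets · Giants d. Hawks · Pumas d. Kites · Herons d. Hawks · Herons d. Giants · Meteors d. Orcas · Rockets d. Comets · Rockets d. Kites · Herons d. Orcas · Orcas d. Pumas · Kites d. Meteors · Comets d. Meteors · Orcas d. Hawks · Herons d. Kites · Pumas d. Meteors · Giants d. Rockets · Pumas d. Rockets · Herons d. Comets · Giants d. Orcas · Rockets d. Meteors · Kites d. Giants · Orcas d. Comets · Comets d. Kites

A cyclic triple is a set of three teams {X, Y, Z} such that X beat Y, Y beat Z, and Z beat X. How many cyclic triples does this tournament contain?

Win totals: Meteors 2, Pumas 4, Herons 8, Kites 3, Rockets 4, Orcas 4, Giants 5, Comets 3, Hawks 3.
A team with w wins dominates both others in C(w,2) triples; summing gives 1 + 6 + 28 + 3 + 6 + 6 + 10 + 3 + 3 = 66 transitive triples.
Total triples C(9,3) = 84, so cyclic triples = 84 − 66 = 18.

18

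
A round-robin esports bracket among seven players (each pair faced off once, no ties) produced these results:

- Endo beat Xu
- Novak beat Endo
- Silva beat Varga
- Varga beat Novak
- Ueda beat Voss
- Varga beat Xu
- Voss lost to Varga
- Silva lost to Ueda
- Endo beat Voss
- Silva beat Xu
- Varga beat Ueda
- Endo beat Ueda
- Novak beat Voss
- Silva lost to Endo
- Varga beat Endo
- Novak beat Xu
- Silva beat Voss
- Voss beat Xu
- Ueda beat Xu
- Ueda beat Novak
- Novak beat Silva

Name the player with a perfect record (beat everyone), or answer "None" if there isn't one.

Highest win total is Varga with 5 (out of 6 possible).
Varga lost to Silva, so no player went undefeated.

None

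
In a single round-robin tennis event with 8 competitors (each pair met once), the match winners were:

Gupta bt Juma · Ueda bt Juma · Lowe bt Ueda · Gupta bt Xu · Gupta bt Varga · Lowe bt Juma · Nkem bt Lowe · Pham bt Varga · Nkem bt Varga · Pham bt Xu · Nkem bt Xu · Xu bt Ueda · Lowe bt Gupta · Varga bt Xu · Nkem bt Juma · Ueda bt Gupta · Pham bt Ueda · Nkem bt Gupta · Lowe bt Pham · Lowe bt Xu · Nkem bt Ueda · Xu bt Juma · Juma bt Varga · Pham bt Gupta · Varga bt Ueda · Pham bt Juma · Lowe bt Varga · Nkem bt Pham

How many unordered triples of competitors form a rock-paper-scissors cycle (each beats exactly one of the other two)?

Win totals: Varga 2, Xu 2, Ueda 2, Lowe 6, Pham 5, Juma 1, Gupta 3, Nkem 7.
A competitor with w wins dominates both others in C(w,2) triples; summing gives 1 + 1 + 1 + 15 + 10 + 0 + 3 + 21 = 52 transitive triples.
Total triples C(8,3) = 56, so cyclic triples = 56 − 52 = 4.

4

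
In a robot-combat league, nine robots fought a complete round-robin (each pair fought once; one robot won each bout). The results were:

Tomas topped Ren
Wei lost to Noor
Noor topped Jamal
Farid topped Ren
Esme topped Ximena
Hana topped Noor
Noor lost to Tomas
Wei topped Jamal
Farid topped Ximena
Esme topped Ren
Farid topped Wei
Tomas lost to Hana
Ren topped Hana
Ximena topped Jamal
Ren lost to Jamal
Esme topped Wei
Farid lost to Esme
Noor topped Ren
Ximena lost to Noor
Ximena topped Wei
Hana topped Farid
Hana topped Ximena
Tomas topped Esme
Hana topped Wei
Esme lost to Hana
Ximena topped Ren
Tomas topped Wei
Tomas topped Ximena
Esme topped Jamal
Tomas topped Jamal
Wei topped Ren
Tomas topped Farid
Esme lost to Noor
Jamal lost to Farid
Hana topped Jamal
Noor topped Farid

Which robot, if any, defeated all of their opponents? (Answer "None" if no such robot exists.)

None

Highest win total is Tomas with 7 (out of 8 possible).
Tomas lost to Hana, so no robot went undefeated.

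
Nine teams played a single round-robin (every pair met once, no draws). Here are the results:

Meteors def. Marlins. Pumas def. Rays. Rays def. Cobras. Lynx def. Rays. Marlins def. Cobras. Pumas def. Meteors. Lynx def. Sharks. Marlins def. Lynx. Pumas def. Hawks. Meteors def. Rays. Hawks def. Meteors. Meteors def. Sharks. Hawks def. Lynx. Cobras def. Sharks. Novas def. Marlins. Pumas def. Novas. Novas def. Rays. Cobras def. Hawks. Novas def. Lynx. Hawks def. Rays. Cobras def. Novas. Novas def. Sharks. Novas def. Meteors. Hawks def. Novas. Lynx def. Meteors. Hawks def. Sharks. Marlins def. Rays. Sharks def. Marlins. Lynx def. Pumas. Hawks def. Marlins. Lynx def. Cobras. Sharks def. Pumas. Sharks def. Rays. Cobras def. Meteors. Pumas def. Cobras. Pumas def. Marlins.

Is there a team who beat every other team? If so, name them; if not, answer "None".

Highest win total is Pumas with 6 (out of 8 possible).
Pumas lost to Lynx, Sharks, so no team went undefeated.

None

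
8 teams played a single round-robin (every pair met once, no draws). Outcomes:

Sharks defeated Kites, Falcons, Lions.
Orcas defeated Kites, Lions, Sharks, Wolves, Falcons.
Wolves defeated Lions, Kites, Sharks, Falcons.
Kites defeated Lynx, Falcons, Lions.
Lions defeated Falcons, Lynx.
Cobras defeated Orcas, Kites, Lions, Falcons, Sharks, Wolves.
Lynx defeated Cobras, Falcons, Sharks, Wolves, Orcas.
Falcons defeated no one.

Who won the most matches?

Win totals: Orcas 5, Wolves 4, Sharks 3, Cobras 6, Falcons 0, Lynx 5, Lions 2, Kites 3.
Cobras leads with 6 wins (next highest: 5).

Cobras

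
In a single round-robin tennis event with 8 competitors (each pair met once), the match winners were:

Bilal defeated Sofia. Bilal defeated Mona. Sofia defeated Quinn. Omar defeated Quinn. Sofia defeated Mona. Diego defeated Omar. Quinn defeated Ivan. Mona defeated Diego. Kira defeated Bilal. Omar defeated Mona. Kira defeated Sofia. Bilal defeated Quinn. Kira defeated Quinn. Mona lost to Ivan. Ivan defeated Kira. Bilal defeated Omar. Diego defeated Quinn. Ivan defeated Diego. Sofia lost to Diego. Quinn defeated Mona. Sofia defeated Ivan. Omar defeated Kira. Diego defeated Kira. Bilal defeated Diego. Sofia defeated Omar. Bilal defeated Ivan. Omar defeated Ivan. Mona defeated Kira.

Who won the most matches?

Bilal

Win totals: Kira 3, Diego 4, Mona 2, Omar 4, Ivan 3, Quinn 2, Bilal 6, Sofia 4.
Bilal leads with 6 wins (next highest: 4).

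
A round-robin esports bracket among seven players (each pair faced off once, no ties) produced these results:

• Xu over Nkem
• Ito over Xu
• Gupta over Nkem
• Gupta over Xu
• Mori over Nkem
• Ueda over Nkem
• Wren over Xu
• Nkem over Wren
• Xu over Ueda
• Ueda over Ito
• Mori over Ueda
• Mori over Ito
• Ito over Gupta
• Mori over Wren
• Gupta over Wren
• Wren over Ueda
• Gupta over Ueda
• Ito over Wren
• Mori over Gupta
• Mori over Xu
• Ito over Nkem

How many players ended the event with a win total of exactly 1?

Win totals: Mori 6, Ito 4, Gupta 4, Wren 2, Xu 2, Nkem 1, Ueda 2.
Exactly 1: Nkem — 1 player.

1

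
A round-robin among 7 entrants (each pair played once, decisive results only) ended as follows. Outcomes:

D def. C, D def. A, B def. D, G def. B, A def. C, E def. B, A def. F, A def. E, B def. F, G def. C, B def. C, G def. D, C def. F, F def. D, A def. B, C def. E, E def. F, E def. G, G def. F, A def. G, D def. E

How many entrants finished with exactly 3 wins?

3

Win totals: A 5, B 3, C 2, D 3, E 3, F 1, G 4.
Exactly 3: B, D, E — 3 entrants.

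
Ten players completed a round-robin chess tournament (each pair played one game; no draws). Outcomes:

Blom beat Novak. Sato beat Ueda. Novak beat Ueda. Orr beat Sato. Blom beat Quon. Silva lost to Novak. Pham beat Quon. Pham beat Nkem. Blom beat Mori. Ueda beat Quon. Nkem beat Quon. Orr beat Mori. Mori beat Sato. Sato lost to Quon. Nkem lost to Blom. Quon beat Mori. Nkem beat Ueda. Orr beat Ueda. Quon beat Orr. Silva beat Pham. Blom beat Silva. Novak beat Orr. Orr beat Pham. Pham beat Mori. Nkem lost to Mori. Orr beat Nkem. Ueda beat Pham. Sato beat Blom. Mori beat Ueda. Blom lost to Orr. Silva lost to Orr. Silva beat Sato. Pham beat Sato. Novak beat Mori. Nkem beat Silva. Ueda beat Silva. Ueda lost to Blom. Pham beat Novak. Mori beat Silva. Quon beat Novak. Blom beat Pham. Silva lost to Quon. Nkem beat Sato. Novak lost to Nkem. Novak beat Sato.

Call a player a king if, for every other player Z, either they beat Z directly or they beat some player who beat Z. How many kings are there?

Quon reaches everyone (king).
Mori cannot reach Orr in two steps.
Nkem reaches everyone (king).
Pham reaches everyone (king).
Silva cannot reach Orr in two steps.
Ueda cannot reach Blom in two steps.
Blom reaches everyone (king).
Novak reaches everyone (king).
Orr reaches everyone (king).
Sato cannot reach Orr in two steps.
Kings: Quon, Nkem, Pham, Blom, Novak, Orr — 6.

6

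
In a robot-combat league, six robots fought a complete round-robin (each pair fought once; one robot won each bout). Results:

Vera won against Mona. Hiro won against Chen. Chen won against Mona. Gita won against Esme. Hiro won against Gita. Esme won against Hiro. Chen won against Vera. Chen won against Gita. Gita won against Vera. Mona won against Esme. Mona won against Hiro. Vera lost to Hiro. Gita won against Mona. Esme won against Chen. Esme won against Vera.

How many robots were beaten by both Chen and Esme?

1

Chen beat: Gita, Mona, Vera.
Esme beat: Chen, Vera, Hiro.
Both beat: Vera — 1.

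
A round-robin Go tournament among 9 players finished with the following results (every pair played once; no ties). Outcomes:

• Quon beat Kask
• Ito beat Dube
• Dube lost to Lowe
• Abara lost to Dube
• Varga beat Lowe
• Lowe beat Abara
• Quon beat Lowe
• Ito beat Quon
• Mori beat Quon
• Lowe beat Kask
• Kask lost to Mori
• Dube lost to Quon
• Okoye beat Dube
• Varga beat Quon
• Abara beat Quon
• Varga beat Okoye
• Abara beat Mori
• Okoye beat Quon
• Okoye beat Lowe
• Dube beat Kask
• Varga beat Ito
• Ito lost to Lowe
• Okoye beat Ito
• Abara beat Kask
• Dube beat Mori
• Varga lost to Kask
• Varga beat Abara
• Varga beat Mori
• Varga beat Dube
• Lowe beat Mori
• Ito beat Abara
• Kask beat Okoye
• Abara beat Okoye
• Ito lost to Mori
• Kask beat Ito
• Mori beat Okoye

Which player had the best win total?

Varga

Win totals: Quon 3, Abara 4, Varga 7, Kask 3, Okoye 4, Dube 3, Mori 4, Ito 3, Lowe 5.
Varga leads with 7 wins (next highest: 5).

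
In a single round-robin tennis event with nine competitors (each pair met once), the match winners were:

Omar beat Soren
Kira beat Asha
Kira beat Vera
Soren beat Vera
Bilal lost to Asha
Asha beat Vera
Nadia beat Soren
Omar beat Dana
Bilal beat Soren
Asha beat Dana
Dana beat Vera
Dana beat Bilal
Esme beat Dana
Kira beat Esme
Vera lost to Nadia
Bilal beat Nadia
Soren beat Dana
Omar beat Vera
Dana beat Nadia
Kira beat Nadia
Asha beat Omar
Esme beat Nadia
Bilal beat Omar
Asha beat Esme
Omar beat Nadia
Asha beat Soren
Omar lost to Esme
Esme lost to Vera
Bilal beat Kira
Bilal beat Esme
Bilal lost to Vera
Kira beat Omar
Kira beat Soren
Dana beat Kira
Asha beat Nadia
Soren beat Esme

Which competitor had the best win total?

Win totals: Vera 2, Kira 6, Soren 3, Esme 3, Dana 4, Nadia 2, Omar 4, Asha 7, Bilal 5.
Asha leads with 7 wins (next highest: 6).

Asha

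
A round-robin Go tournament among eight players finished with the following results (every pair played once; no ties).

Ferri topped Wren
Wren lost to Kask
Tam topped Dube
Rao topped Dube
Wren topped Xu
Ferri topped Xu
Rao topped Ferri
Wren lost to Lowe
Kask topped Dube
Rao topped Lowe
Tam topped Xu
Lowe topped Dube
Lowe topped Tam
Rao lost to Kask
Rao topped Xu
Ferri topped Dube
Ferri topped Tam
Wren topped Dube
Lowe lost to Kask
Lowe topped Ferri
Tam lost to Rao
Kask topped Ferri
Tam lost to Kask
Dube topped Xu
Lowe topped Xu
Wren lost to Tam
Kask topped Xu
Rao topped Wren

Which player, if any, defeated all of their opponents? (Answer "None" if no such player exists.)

Kask has 7 wins out of 7 opponents — a perfect record.

Kask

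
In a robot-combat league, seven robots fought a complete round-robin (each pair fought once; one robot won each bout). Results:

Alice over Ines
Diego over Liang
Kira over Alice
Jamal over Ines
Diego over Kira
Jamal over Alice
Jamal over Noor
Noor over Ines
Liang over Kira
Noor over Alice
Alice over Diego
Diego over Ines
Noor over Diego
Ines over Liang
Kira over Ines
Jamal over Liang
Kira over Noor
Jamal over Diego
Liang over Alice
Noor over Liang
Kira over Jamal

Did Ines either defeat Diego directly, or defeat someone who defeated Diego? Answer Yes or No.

Ines did not beat Diego directly.
Ines beat Liang, but each of them lost to Diego. No two-step path.

No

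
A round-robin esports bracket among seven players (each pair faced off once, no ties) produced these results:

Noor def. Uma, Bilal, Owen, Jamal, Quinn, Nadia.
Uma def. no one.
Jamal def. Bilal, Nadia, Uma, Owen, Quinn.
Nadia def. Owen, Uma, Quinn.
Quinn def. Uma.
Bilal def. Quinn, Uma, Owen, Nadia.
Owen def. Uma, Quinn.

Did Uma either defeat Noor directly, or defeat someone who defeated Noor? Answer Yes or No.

Uma did not beat Noor directly.
Uma beat no one, so there is no intermediate player.

No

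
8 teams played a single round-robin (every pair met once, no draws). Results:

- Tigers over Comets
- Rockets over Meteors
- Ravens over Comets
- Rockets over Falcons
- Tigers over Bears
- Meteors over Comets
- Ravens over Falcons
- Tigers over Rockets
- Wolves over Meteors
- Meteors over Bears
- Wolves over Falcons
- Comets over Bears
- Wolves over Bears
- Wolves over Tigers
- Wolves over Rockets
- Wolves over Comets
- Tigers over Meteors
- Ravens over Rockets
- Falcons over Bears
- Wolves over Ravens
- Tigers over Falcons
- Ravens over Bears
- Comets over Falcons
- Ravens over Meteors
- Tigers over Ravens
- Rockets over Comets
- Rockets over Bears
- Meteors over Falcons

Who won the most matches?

Win totals: Bears 0, Falcons 1, Rockets 4, Tigers 6, Wolves 7, Ravens 5, Comets 2, Meteors 3.
Wolves leads with 7 wins (next highest: 6).

Wolves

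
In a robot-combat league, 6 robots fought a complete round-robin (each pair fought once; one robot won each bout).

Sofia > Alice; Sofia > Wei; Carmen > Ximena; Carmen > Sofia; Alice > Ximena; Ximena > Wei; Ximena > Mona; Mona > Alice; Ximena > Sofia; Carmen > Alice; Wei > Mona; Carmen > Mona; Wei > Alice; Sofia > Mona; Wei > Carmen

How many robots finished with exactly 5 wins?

Win totals: Ximena 3, Sofia 3, Carmen 4, Wei 3, Mona 1, Alice 1.
No robot has exactly 5 wins.

0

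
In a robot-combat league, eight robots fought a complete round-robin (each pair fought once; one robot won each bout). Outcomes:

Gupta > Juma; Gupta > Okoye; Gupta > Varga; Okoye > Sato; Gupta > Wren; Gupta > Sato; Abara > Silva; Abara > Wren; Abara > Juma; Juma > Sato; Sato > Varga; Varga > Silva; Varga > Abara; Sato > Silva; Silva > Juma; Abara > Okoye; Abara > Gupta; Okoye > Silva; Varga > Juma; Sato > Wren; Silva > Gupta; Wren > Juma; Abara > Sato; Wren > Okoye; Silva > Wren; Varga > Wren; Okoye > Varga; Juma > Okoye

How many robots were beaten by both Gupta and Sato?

2

Gupta beat: Juma, Varga, Wren, Sato, Okoye.
Sato beat: Varga, Wren, Silva.
Both beat: Varga, Wren — 2.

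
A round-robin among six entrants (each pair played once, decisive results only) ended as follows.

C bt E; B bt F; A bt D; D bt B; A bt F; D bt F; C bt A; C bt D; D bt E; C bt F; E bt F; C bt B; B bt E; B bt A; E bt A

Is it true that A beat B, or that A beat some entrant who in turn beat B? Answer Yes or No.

Yes

A did not beat B directly.
A beat D, F. Of those, D beat B.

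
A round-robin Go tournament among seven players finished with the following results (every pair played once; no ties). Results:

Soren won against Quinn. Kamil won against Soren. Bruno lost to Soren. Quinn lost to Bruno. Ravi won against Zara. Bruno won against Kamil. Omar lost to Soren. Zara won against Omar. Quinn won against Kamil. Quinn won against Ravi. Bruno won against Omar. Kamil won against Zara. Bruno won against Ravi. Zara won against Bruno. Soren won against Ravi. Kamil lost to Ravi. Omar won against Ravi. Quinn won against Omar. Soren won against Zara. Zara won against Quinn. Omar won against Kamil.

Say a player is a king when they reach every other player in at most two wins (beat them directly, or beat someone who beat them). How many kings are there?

4

Ravi reaches everyone (king).
Quinn cannot reach Bruno in two steps.
Soren reaches everyone (king).
Omar cannot reach Quinn, Bruno in two steps.
Zara cannot reach Soren in two steps.
Kamil reaches everyone (king).
Bruno reaches everyone (king).
Kings: Ravi, Soren, Kamil, Bruno — 4.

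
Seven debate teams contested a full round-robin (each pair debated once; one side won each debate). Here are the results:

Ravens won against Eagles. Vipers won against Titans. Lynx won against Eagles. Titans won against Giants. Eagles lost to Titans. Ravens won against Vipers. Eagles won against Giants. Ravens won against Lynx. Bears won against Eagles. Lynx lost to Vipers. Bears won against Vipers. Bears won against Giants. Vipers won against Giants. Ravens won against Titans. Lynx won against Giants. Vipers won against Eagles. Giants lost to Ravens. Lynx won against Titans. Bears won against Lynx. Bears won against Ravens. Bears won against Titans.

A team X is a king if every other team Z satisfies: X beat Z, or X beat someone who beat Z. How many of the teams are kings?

Bears reaches everyone (king).
Giants cannot reach Bears, Eagles, Lynx, Titans, Vipers, Ravens in two steps.
Eagles cannot reach Bears, Lynx, Titans, Vipers, Ravens in two steps.
Lynx cannot reach Bears, Vipers, Ravens in two steps.
Titans cannot reach Bears, Lynx, Vipers, Ravens in two steps.
Vipers cannot reach Bears, Ravens in two steps.
Ravens cannot reach Bears in two steps.
Kings: Bears — 1.

1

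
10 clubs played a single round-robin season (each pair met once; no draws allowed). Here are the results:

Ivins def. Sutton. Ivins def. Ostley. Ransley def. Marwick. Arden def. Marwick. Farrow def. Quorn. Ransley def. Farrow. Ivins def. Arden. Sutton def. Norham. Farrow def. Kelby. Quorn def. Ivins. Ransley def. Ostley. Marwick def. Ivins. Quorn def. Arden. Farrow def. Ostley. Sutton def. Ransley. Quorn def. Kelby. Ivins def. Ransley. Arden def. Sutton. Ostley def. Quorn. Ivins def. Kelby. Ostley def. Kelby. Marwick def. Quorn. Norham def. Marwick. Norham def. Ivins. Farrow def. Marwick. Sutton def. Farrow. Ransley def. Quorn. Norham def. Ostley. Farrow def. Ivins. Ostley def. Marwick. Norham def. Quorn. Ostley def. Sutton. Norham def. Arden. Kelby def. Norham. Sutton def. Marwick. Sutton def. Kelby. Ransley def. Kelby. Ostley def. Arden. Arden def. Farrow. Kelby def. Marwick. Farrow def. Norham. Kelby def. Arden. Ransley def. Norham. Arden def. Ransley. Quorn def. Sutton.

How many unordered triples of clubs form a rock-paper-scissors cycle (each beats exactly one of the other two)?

34

Win totals: Sutton 5, Norham 5, Ivins 5, Farrow 6, Marwick 2, Arden 4, Kelby 3, Ransley 6, Quorn 4, Ostley 5.
A club with w wins dominates both others in C(w,2) triples; summing gives 10 + 10 + 10 + 15 + 1 + 6 + 3 + 15 + 6 + 10 = 86 transitive triples.
Total triples C(10,3) = 120, so cyclic triples = 120 − 86 = 34.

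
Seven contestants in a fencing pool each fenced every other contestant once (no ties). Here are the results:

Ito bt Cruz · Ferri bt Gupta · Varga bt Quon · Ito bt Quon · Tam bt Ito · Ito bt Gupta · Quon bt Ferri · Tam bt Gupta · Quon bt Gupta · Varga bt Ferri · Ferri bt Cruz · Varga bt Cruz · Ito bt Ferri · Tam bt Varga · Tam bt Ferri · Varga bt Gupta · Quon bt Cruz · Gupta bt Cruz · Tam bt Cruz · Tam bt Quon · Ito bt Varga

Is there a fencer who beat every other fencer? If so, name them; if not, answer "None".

Tam

Tam has 6 wins out of 6 opponents — a perfect record.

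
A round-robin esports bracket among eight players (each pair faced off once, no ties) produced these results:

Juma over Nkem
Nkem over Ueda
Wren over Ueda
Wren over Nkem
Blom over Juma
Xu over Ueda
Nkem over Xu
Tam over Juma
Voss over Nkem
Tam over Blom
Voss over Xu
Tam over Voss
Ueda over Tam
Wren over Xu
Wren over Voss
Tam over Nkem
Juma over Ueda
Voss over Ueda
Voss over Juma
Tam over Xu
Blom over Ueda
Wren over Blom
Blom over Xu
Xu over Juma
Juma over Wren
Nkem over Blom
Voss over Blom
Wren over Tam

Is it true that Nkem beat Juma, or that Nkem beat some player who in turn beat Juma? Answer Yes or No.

Yes

Nkem did not beat Juma directly.
Nkem beat Xu, Blom, Ueda. Of those, Xu beat Juma.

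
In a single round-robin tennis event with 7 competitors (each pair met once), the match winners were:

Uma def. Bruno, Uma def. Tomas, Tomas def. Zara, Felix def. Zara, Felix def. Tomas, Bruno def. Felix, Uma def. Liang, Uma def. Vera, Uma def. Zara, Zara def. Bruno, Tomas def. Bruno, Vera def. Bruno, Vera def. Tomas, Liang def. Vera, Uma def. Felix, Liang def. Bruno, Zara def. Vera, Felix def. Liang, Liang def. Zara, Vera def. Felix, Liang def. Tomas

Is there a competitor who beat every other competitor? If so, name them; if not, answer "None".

Uma has 6 wins out of 6 opponents — a perfect record.

Uma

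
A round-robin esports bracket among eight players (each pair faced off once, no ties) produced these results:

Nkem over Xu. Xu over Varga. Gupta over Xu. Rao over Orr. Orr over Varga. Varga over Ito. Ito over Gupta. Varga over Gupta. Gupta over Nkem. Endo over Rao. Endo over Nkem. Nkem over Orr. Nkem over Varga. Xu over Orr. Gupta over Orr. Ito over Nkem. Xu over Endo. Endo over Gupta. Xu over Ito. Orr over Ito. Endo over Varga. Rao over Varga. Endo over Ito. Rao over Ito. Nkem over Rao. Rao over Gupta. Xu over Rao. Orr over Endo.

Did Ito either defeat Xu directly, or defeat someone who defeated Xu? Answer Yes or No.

Yes

Ito did not beat Xu directly.
Ito beat Nkem, Gupta. Of those, Nkem beat Xu.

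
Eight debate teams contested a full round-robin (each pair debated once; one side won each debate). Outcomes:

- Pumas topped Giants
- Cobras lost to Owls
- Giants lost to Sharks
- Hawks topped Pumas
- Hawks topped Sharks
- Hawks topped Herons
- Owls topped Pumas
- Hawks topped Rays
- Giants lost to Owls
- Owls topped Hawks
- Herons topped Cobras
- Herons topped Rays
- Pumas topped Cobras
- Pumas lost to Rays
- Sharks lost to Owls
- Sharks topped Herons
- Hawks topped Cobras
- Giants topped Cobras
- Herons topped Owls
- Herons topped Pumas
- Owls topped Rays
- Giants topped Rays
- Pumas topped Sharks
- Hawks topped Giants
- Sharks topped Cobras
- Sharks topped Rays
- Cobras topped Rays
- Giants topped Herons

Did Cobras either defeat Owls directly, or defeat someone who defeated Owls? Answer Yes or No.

No

Cobras did not beat Owls directly.
Cobras beat Rays, but each of them lost to Owls. No two-step path.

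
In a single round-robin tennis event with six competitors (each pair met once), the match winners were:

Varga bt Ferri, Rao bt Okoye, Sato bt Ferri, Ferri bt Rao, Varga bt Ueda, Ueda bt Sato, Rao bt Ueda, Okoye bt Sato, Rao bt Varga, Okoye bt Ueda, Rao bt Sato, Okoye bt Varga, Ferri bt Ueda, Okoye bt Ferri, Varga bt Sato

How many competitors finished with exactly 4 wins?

2

Win totals: Ferri 2, Rao 4, Sato 1, Ueda 1, Okoye 4, Varga 3.
Exactly 4: Rao, Okoye — 2 competitors.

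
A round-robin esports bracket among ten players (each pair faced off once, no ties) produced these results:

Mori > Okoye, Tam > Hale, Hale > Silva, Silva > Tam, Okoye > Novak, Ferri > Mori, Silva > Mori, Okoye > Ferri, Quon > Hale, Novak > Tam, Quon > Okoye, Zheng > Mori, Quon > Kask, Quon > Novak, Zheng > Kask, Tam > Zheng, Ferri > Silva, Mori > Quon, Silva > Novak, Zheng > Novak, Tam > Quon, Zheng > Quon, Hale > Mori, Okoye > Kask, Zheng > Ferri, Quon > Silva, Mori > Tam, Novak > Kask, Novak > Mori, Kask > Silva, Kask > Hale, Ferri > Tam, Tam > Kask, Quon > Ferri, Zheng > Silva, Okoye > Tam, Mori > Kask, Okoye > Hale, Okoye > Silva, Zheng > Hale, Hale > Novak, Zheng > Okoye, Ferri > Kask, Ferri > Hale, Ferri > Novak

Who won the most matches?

Zheng

Win totals: Kask 2, Quon 6, Zheng 8, Hale 3, Mori 4, Novak 3, Ferri 6, Tam 4, Silva 3, Okoye 6.
Zheng leads with 8 wins (next highest: 6).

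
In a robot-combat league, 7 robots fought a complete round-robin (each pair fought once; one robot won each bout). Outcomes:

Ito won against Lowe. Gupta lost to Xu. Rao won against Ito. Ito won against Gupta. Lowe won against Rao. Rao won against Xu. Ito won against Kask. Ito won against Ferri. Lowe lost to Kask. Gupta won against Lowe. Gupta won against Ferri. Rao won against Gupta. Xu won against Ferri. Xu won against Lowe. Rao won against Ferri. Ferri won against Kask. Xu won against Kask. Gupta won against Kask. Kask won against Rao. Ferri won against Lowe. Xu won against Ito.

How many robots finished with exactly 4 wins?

Win totals: Ito 4, Xu 5, Lowe 1, Rao 4, Ferri 2, Kask 2, Gupta 3.
Exactly 4: Ito, Rao — 2 robots.

2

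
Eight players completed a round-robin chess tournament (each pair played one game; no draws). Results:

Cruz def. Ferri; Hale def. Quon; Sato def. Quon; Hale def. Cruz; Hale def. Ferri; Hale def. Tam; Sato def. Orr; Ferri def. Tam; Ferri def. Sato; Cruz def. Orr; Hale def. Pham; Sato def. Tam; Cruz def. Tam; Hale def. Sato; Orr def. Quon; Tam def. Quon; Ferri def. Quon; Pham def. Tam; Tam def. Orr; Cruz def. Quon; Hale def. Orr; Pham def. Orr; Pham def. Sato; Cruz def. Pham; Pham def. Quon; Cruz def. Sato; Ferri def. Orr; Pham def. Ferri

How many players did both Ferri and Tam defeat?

2

Ferri beat: Quon, Sato, Tam, Orr.
Tam beat: Quon, Orr.
Both beat: Quon, Orr — 2.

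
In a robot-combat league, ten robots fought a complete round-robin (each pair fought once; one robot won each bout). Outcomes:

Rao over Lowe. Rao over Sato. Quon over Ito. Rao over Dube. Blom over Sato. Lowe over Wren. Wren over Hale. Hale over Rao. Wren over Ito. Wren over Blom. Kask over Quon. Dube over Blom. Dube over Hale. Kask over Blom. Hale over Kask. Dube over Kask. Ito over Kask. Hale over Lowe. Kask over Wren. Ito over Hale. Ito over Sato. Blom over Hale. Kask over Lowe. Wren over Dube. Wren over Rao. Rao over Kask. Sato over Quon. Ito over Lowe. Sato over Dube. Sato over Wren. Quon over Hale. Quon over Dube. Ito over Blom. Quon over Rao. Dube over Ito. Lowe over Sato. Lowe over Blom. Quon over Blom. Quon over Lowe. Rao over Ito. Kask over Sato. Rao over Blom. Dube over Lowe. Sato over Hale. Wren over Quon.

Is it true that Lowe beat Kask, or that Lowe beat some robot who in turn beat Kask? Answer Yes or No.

No

Lowe did not beat Kask directly.
Lowe beat Sato, Blom, Wren, but each of them lost to Kask. No two-step path.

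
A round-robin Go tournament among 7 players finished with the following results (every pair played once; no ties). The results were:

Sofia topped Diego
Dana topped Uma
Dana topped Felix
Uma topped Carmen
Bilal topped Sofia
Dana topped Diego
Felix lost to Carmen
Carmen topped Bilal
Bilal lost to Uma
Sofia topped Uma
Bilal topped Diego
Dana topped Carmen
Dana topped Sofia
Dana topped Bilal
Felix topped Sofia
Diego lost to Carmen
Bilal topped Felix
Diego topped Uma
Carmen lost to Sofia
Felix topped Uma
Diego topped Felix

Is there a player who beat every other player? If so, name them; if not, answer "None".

Dana

Dana has 6 wins out of 6 opponents — a perfect record.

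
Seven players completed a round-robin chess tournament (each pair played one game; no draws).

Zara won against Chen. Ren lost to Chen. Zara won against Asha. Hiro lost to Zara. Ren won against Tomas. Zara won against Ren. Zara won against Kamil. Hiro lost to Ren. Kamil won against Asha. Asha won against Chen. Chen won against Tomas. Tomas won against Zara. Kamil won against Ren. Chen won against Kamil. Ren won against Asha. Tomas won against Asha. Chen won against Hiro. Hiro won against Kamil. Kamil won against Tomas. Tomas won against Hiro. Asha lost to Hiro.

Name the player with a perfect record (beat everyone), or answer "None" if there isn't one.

Highest win total is Zara with 5 (out of 6 possible).
Zara lost to Tomas, so no player went undefeated.

None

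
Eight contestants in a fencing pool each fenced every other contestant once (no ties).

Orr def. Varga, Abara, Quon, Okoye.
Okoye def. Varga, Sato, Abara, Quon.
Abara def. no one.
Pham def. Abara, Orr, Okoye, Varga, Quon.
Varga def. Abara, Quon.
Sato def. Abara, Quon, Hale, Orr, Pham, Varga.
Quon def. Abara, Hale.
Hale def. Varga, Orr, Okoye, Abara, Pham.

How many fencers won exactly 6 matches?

Win totals: Abara 0, Varga 2, Orr 4, Quon 2, Pham 5, Hale 5, Sato 6, Okoye 4.
Exactly 6: Sato — 1 fencer.

1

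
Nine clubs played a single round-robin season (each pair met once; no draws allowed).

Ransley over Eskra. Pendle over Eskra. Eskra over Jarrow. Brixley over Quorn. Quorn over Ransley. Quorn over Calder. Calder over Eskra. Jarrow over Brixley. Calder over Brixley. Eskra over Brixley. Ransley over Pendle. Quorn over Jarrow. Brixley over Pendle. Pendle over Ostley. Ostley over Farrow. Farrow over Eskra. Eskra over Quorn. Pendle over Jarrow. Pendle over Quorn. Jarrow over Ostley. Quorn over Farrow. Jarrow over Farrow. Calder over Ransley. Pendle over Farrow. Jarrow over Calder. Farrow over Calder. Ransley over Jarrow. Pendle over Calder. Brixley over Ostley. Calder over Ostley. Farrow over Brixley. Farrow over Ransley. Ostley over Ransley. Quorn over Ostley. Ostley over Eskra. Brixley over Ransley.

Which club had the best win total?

Win totals: Eskra 3, Brixley 4, Jarrow 4, Ostley 3, Pendle 6, Ransley 3, Quorn 5, Farrow 4, Calder 4.
Pendle leads with 6 wins (next highest: 5).

Pendle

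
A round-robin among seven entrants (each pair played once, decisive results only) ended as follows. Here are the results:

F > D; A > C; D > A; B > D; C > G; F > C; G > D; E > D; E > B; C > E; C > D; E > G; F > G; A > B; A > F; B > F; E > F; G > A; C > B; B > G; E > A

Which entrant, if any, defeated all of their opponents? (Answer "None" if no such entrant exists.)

Highest win total is E with 5 (out of 6 possible).
E lost to C, so no entrant went undefeated.

None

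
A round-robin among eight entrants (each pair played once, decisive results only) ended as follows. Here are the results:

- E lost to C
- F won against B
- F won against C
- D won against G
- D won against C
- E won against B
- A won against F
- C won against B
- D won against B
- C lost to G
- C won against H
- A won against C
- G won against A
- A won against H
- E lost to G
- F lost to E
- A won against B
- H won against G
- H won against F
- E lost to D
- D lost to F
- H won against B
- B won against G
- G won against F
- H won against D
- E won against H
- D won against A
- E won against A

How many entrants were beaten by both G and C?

G beat: A, C, E, F.
C beat: B, E, H.
Both beat: E — 1.

1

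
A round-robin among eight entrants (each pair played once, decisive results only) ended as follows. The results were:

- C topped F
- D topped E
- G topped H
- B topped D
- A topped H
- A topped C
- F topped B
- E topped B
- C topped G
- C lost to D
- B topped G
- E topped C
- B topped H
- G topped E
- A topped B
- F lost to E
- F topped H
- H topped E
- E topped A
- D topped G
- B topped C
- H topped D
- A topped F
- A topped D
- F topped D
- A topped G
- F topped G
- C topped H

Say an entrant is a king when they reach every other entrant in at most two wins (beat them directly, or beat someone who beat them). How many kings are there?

5

A reaches everyone (king).
B cannot reach A in two steps.
C cannot reach A in two steps.
D reaches everyone (king).
E reaches everyone (king).
F cannot reach A in two steps.
G reaches everyone (king).
H reaches everyone (king).
Kings: A, D, E, G, H — 5.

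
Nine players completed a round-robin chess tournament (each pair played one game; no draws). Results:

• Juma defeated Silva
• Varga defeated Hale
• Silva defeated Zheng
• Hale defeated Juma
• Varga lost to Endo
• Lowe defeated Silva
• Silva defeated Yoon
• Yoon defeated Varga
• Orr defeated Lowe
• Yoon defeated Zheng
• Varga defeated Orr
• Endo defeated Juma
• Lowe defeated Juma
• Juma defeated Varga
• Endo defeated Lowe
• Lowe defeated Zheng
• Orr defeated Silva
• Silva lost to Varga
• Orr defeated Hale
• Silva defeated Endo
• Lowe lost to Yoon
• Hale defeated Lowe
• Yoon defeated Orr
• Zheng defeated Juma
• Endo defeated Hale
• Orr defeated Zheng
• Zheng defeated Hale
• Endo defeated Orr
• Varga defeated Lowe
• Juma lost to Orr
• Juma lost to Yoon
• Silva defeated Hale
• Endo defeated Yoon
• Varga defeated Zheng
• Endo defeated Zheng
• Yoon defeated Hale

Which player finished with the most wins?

Win totals: Endo 7, Zheng 2, Hale 2, Yoon 6, Orr 5, Juma 2, Lowe 3, Varga 5, Silva 4.
Endo leads with 7 wins (next highest: 6).

Endo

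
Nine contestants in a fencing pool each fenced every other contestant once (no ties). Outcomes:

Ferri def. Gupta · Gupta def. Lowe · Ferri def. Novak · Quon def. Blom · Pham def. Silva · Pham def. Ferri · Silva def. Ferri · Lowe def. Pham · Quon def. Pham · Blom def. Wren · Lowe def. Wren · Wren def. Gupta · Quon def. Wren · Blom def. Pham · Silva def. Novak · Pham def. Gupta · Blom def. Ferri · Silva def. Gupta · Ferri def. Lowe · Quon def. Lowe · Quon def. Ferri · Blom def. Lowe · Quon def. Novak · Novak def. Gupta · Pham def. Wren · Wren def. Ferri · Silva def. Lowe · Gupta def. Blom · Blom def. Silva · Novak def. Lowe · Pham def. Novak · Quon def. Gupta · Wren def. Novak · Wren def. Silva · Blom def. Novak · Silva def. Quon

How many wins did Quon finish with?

7

Quon's results: beat Blom, Wren, Ferri, Novak, Pham, Gupta, Lowe; lost to Silva.
That is 7 wins.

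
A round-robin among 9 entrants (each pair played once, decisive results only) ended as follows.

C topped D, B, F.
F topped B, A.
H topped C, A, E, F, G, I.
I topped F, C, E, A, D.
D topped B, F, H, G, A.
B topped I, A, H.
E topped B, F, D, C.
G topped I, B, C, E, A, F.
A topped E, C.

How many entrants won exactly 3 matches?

Win totals: A 2, B 3, C 3, D 5, E 4, F 2, G 6, H 6, I 5.
Exactly 3: B, C — 2 entrants.

2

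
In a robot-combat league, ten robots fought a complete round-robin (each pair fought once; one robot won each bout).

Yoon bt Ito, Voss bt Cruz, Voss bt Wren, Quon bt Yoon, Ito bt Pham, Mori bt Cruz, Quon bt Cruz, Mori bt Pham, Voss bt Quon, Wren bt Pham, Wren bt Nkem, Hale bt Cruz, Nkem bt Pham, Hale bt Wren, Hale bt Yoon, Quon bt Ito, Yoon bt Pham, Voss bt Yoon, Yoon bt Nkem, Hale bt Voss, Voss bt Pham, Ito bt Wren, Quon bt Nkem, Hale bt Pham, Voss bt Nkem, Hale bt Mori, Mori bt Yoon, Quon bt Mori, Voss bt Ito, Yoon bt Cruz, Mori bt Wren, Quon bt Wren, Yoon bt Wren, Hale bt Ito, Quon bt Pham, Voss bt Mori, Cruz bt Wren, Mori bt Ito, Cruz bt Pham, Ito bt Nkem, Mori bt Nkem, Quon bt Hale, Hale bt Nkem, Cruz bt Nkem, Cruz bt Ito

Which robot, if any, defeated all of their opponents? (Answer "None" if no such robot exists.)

Highest win total is Voss with 8 (out of 9 possible).
Voss lost to Hale, so no robot went undefeated.

None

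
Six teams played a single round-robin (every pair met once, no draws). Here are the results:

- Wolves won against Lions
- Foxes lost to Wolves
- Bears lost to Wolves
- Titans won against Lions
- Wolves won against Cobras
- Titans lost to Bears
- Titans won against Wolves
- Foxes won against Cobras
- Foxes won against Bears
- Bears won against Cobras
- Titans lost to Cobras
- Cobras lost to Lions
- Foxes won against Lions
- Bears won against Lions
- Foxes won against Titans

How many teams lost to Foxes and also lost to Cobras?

1

Foxes beat: Cobras, Lions, Titans, Bears.
Cobras beat: Titans.
Both beat: Titans — 1.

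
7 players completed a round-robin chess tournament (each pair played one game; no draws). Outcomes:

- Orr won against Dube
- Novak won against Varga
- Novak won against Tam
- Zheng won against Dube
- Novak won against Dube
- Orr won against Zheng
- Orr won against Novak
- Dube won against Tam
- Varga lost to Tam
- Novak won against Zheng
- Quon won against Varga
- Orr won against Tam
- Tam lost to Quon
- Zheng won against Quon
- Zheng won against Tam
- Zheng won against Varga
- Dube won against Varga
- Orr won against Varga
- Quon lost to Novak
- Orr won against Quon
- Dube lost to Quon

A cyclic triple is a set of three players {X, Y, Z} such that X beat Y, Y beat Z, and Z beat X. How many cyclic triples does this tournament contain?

Win totals: Orr 6, Tam 1, Zheng 4, Quon 3, Novak 5, Dube 2, Varga 0.
A player with w wins dominates both others in C(w,2) triples; summing gives 15 + 0 + 6 + 3 + 10 + 1 + 0 = 35 transitive triples.
Total triples C(7,3) = 35, so cyclic triples = 35 − 35 = 0.

0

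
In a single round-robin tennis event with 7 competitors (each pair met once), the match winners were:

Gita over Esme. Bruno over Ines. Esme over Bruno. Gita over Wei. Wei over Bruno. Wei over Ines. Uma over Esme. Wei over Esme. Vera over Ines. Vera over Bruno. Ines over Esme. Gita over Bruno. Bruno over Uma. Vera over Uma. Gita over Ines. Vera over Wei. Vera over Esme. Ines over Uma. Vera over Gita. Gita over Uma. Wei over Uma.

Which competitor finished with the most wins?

Vera

Win totals: Esme 1, Vera 6, Bruno 2, Ines 2, Wei 4, Uma 1, Gita 5.
Vera leads with 6 wins (next highest: 5).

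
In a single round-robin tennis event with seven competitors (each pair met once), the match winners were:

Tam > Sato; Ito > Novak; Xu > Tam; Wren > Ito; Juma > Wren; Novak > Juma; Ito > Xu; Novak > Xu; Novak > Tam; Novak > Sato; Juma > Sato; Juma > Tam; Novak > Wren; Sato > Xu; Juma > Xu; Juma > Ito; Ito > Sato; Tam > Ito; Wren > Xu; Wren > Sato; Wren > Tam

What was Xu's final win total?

1

Xu's results: beat Tam; lost to Novak, Ito, Wren, Sato, Juma.
That is 1 win.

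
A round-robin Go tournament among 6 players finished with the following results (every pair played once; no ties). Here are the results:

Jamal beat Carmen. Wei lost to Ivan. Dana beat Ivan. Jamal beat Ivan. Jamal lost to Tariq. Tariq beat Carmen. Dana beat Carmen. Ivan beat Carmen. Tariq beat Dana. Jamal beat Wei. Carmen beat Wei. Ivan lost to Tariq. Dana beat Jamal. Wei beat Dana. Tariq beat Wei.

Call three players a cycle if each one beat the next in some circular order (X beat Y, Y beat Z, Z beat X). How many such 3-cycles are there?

3

Of the C(6,3) = 20 triples, the cyclic ones are: {Ivan, Dana, Wei}; {Dana, Wei, Jamal}; {Dana, Wei, Carmen}.
That is 3.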